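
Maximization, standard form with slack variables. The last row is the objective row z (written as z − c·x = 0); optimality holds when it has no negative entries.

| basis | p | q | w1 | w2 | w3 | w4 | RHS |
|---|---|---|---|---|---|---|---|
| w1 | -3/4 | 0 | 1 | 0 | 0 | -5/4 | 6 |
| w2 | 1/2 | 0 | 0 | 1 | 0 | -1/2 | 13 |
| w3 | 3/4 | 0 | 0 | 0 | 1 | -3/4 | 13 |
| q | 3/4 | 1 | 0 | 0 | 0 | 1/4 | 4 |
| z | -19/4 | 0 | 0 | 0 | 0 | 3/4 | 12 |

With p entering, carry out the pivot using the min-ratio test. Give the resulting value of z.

112/3

Ratio test on column p — row 1: entry -3/4 ≤ 0; row 2: 13/(1/2) = 26; row 3: 13/(3/4) = 52/3; row 4: 4/(3/4) = 16/3. Minimum is 16/3 at row 4 (q leaves); pivot element 3/4.
Pivot on row 4; the z-row RHS becomes 12 − (-19/4)·(16/3) = 112/3.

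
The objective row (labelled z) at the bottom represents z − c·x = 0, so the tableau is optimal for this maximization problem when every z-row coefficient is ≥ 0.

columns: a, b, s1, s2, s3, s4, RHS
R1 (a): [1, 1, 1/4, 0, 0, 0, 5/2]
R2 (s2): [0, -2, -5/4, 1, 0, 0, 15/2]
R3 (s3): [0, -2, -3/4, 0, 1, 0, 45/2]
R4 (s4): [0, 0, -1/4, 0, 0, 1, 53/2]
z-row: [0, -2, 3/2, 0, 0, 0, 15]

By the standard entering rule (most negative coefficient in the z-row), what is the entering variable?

b

Negative z-row entries: b: -2.
The most negative is -2 in column b, so b enters.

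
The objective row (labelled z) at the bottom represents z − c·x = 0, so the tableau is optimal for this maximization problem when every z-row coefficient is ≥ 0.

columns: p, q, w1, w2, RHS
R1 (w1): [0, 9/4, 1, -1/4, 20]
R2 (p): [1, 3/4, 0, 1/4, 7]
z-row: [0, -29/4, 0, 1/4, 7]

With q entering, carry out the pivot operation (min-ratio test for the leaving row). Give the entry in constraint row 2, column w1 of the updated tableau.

-1/3

Ratio test on column q — row 1: 20/(9/4) = 80/9; row 2: 7/(3/4) = 28/3. Minimum is 80/9 at row 1 (w1 leaves); pivot element 9/4.
Divide row 1 by 9/4; eliminate column q from the other rows.
Row 2 update in column w1: 0 − (3/4)·(4/9) = -1/3.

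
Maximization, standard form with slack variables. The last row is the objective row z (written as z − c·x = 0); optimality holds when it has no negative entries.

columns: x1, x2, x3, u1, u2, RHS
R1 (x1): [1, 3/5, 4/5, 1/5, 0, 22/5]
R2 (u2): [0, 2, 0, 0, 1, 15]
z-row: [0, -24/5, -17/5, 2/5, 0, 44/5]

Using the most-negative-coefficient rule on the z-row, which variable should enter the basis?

x2

Negative z-row entries: x2: -24/5, x3: -17/5.
The most negative is -24/5 in column x2, so x2 enters.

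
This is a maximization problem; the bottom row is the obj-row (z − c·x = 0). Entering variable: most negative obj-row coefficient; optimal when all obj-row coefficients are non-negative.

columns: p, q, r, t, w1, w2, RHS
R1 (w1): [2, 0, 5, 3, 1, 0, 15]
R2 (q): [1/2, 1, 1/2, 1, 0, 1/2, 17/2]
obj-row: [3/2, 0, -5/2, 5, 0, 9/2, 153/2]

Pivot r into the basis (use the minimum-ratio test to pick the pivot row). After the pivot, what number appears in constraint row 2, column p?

3/10

Ratio test on column r — row 1: 15/5 = 3; row 2: (17/2)/(1/2) = 17. Minimum is 3 at row 1 (w1 leaves); pivot element 5.
Divide row 1 by 5; eliminate column r from the other rows.
Row 2 update in column p: 1/2 − (1/2)·(2/5) = 3/10.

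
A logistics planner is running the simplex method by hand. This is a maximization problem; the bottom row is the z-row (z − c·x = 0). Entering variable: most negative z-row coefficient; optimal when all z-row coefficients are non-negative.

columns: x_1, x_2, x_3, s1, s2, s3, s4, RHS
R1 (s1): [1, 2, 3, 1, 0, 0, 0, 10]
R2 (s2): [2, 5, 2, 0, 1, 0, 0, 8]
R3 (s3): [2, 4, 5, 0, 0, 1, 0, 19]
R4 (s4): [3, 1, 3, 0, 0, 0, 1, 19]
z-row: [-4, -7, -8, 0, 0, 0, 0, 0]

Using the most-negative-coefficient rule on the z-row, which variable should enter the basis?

x_3

Negative z-row entries: x_1: -4, x_2: -7, x_3: -8.
The most negative is -8 in column x_3, so x_3 enters.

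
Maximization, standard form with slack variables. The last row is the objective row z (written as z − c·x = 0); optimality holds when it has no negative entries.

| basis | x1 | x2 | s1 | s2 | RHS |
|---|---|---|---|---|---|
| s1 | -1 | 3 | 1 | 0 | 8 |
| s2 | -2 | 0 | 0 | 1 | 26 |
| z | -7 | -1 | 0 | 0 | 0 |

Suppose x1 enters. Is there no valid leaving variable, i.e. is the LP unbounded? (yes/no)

yes

Every constraint-row entry in column x1 is ≤ 0, so increasing x1 is unbounded.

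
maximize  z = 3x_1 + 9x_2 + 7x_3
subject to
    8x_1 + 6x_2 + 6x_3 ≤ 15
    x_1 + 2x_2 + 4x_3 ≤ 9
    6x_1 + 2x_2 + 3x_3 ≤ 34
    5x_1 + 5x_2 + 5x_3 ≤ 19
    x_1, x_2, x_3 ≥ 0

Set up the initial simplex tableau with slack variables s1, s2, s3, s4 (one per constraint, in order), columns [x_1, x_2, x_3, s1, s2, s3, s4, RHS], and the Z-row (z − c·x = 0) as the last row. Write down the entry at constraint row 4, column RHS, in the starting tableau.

The RHS of constraint 4 is b_4 = 19.

19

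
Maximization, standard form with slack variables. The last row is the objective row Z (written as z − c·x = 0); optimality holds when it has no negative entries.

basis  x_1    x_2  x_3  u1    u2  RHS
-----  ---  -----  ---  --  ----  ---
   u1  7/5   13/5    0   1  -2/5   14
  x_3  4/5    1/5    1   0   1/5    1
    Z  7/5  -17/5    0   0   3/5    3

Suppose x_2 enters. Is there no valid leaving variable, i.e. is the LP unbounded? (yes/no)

Column x_2 has positive entries in row(s) 1, 2, so the ratio test bounds it — not unbounded.

no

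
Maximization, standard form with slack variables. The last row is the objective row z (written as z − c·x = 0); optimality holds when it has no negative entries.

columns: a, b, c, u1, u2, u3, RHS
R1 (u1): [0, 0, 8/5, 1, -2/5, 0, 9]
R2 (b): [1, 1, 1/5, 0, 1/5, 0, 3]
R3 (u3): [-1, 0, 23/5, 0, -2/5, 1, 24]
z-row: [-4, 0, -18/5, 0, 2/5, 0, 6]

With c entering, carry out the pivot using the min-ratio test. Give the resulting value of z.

Ratio test on column c — row 1: 9/(8/5) = 45/8; row 2: 3/(1/5) = 15; row 3: 24/(23/5) = 120/23. Minimum is 120/23 at row 3 (u3 leaves); pivot element 23/5.
Pivot on row 3; the z-row RHS becomes 6 − (-18/5)·(120/23) = 570/23.

570/23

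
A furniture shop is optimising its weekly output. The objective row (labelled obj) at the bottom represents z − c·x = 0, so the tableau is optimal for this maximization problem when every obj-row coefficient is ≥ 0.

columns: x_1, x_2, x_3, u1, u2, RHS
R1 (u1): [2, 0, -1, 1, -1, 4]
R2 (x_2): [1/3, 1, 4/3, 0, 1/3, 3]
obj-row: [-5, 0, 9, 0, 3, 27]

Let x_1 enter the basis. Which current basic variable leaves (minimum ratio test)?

Column x_1 entries and ratios — u1: 4/2 = 2; x_2: 3/(1/3) = 9.
Smallest ratio is 2 in the row of u1, so u1 leaves.

u1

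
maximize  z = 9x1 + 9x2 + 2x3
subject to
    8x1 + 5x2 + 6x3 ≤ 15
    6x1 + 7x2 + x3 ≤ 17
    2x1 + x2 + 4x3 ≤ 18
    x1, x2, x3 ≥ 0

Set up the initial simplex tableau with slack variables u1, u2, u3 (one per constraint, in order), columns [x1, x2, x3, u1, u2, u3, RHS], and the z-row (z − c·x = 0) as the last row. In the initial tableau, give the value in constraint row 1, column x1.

Constraint 1 has coefficient 8 on x1.

8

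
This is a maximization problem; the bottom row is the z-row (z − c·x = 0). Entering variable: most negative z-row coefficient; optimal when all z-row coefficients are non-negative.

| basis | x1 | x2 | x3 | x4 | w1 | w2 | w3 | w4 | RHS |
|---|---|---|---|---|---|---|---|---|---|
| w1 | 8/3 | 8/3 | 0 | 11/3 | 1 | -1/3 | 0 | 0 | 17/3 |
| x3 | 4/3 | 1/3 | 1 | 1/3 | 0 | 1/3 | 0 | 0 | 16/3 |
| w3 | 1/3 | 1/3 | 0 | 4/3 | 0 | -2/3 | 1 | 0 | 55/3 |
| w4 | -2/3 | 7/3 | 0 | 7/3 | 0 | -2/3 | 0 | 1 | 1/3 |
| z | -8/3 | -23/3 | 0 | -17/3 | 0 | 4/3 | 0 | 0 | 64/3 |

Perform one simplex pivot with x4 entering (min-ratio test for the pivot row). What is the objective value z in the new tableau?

155/7

Ratio test on column x4 — row 1: (17/3)/(11/3) = 17/11; row 2: (16/3)/(1/3) = 16; row 3: (55/3)/(4/3) = 55/4; row 4: (1/3)/(7/3) = 1/7. Minimum is 1/7 at row 4 (w4 leaves); pivot element 7/3.
Pivot on row 4; the z-row RHS becomes 64/3 − (-17/3)·(1/7) = 155/7.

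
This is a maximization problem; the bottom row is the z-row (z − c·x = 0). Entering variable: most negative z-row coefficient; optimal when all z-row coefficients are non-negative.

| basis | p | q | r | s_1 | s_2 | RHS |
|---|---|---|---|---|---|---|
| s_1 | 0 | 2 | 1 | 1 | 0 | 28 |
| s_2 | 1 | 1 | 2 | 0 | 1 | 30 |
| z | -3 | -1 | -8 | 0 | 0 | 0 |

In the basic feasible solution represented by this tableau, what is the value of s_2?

30

s_2 is basic (row 2); its value is the RHS of that row, 30.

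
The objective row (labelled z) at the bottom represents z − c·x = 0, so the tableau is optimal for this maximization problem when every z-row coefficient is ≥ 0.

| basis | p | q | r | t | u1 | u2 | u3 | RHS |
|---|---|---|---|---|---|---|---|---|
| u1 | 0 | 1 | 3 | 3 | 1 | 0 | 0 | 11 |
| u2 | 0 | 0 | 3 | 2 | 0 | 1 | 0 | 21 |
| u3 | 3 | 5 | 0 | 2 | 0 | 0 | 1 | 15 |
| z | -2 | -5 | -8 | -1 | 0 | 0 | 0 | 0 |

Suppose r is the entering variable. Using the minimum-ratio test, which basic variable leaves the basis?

u1

Column r entries and ratios — u1: 11/3 = 11/3; u2: 21/3 = 7; u3: 0 ≤ 0, skip.
Smallest ratio is 11/3 in the row of u1, so u1 leaves.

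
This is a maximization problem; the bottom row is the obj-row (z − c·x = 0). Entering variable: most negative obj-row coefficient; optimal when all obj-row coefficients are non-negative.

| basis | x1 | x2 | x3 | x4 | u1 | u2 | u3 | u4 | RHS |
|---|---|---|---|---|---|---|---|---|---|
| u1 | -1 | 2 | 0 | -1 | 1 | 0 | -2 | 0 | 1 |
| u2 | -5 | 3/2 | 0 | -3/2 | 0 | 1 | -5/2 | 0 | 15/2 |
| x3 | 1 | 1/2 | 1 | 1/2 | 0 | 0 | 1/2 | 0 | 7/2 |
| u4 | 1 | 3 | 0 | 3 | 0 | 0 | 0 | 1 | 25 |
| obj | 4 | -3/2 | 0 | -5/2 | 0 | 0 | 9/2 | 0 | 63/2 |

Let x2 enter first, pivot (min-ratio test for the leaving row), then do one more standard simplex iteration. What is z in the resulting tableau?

139/3

Ratio test on column x2 — row 1: 1/2 = 1/2; row 2: (15/2)/(3/2) = 5; row 3: (7/2)/(1/2) = 7; row 4: 25/3 = 25/3. Minimum is 1/2 at row 1 (u1 leaves); pivot element 2.
Pivot on row 1; the obj-row RHS becomes 63/2 − (-3/2)·(1/2) = 129/4.
Next entering variable (most negative obj-row entry -13/4): x4.
Ratio test on column x4 — row 1: entry -1/2 ≤ 0; row 2: entry -3/4 ≤ 0; row 3: (13/4)/(3/4) = 13/3; row 4: (47/2)/(9/2) = 47/9. Minimum is 13/3 at row 3 (x3 leaves); pivot element 3/4.
After the second pivot the obj-row RHS is 129/4 − (-13/4)·(13/3) = 139/3.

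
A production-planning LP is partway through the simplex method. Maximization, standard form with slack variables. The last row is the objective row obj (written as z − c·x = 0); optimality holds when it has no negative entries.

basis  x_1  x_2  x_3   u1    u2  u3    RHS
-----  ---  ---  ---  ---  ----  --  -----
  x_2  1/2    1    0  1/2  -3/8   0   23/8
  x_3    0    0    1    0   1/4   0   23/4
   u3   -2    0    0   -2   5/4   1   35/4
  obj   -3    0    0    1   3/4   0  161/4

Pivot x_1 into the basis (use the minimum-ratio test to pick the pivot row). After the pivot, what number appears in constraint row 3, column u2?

-1/4

Ratio test on column x_1 — row 1: (23/8)/(1/2) = 23/4; row 2: entry 0 ≤ 0; row 3: entry -2 ≤ 0. Minimum is 23/4 at row 1 (x_2 leaves); pivot element 1/2.
Divide row 1 by 1/2; eliminate column x_1 from the other rows.
Row 3 update in column u2: 5/4 − (-2)·(-3/4) = -1/4.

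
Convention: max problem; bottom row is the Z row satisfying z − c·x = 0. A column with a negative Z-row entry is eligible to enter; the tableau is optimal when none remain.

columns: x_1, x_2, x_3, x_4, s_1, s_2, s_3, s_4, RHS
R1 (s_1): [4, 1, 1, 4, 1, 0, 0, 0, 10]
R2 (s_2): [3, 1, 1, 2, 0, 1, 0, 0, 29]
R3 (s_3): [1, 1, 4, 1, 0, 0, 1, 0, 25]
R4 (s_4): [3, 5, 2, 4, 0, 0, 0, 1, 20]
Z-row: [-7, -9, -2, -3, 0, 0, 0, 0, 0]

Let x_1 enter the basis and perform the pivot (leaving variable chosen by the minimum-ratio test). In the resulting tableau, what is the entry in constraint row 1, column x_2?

Ratio test on column x_1 — row 1: 10/4 = 5/2; row 2: 29/3 = 29/3; row 3: 25/1 = 25; row 4: 20/3 = 20/3. Minimum is 5/2 at row 1 (s_1 leaves); pivot element 4.
Divide row 1 by 4; eliminate column x_1 from the other rows.
In the new row 1, the x_2 entry is the old entry divided by the pivot: 1/4 = 1/4.

1/4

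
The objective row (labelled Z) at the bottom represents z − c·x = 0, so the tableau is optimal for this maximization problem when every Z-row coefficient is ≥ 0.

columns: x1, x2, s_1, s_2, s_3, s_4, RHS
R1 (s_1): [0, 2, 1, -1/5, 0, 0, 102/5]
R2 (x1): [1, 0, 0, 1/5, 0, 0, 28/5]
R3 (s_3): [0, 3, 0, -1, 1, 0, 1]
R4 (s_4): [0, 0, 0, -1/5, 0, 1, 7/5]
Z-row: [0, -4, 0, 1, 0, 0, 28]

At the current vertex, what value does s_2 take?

s_2 is not in the basis, so in the current basic feasible solution s_2 = 0.

0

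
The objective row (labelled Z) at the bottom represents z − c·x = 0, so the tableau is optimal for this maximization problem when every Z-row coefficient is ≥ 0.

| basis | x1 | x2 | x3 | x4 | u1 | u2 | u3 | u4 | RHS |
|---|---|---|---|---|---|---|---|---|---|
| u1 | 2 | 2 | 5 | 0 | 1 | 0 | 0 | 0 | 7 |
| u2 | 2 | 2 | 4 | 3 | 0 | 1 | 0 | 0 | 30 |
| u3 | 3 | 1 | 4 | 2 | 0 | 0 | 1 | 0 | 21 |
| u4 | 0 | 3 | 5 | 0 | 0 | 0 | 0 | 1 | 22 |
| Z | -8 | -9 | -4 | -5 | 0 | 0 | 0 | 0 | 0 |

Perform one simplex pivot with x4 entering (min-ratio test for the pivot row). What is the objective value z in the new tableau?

50

Ratio test on column x4 — row 1: entry 0 ≤ 0; row 2: 30/3 = 10; row 3: 21/2 = 21/2; row 4: entry 0 ≤ 0. Minimum is 10 at row 2 (u2 leaves); pivot element 3.
Pivot on row 2; the Z-row RHS becomes 0 − (-5)·10 = 50.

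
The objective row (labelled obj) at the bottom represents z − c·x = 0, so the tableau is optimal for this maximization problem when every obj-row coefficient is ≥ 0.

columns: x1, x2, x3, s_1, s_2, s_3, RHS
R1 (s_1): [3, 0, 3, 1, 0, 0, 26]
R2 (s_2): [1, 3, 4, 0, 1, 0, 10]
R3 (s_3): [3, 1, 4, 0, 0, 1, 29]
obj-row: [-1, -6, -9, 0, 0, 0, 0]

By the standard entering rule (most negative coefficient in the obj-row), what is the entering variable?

Negative obj-row entries: x1: -1, x2: -6, x3: -9.
The most negative is -9 in column x3, so x3 enters.

x3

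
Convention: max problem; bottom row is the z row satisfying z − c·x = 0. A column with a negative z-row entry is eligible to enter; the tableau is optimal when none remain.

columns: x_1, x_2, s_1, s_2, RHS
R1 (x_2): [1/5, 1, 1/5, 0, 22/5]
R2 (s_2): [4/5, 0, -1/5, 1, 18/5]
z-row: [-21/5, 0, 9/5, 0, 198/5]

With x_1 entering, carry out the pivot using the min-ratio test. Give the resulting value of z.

Ratio test on column x_1 — row 1: (22/5)/(1/5) = 22; row 2: (18/5)/(4/5) = 9/2. Minimum is 9/2 at row 2 (s_2 leaves); pivot element 4/5.
Pivot on row 2; the z-row RHS becomes 198/5 − (-21/5)·(9/2) = 117/2.

117/2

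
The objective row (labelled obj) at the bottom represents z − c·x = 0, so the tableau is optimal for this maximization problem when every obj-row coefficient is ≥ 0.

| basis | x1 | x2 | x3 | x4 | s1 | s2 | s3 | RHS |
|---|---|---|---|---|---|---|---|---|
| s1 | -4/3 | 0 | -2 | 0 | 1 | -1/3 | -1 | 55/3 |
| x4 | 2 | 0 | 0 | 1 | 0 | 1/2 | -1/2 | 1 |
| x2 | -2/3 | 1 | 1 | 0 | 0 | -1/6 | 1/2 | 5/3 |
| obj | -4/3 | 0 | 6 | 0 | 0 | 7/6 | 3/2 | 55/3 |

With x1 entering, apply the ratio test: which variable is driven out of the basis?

Column x1 entries and ratios — s1: -4/3 ≤ 0, skip; x4: 1/2 = 1/2; x2: -2/3 ≤ 0, skip.
Smallest ratio is 1/2 in the row of x4, so x4 leaves.

x4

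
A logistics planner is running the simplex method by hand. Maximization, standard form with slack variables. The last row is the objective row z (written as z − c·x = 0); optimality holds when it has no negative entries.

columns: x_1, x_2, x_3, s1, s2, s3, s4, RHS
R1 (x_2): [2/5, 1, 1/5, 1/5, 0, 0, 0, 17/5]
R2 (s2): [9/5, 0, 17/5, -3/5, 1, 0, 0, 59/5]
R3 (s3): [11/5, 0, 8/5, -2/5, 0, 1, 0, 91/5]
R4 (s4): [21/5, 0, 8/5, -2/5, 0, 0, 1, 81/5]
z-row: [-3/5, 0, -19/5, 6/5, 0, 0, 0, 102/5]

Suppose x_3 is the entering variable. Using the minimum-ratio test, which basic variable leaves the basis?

s2

Column x_3 entries and ratios — x_2: (17/5)/(1/5) = 17; s2: (59/5)/(17/5) = 59/17; s3: (91/5)/(8/5) = 91/8; s4: (81/5)/(8/5) = 81/8.
Smallest ratio is 59/17 in the row of s2, so s2 leaves.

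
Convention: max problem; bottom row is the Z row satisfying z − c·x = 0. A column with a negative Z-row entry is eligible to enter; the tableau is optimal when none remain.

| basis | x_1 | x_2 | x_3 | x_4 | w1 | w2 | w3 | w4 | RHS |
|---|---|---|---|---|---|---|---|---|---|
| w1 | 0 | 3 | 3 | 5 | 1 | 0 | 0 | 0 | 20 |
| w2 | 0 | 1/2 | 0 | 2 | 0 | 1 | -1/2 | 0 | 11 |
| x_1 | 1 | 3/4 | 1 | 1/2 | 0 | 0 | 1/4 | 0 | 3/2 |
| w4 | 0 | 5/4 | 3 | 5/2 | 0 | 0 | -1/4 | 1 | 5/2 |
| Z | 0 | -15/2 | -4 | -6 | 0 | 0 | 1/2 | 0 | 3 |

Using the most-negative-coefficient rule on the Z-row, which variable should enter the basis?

Negative Z-row entries: x_2: -15/2, x_3: -4, x_4: -6.
The most negative is -15/2 in column x_2, so x_2 enters.

x_2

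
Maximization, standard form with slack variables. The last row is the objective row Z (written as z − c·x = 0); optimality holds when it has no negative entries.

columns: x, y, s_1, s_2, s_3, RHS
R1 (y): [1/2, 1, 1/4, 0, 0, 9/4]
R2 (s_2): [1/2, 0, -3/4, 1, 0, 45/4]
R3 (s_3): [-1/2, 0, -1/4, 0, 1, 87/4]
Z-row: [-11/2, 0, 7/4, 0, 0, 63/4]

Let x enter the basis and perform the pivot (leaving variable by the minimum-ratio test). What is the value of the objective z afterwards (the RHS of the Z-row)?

Ratio test on column x — row 1: (9/4)/(1/2) = 9/2; row 2: (45/4)/(1/2) = 45/2; row 3: entry -1/2 ≤ 0. Minimum is 9/2 at row 1 (y leaves); pivot element 1/2.
Pivot on row 1; the Z-row RHS becomes 63/4 − (-11/2)·(9/2) = 81/2.

81/2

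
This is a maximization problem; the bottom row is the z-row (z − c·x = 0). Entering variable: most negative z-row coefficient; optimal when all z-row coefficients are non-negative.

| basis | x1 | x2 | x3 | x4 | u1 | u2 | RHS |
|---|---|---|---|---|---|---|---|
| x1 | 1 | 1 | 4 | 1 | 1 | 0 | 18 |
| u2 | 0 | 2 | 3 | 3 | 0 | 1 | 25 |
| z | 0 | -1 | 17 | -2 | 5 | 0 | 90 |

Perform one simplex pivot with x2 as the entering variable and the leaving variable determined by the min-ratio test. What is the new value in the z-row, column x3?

37/2

Ratio test on column x2 — row 1: 18/1 = 18; row 2: 25/2 = 25/2. Minimum is 25/2 at row 2 (u2 leaves); pivot element 2.
Divide row 2 by 2; eliminate column x2 from the other rows.
z-row update in column x3: 17 − (-1)·(3/2) = 37/2.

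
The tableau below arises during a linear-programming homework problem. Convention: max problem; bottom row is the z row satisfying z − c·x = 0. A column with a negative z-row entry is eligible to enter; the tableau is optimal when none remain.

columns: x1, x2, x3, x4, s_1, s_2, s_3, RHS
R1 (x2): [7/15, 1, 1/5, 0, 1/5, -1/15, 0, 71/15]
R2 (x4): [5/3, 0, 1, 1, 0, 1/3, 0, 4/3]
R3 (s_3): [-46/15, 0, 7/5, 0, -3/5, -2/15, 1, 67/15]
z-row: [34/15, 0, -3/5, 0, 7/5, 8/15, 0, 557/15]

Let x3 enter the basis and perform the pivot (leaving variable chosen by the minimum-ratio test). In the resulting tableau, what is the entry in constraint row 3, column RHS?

Ratio test on column x3 — row 1: (71/15)/(1/5) = 71/3; row 2: (4/3)/1 = 4/3; row 3: (67/15)/(7/5) = 67/21. Minimum is 4/3 at row 2 (x4 leaves); pivot element 1.
Divide row 2 by 1; eliminate column x3 from the other rows.
Row 3 update in column RHS: 67/15 − (7/5)·(4/3) = 13/5.

13/5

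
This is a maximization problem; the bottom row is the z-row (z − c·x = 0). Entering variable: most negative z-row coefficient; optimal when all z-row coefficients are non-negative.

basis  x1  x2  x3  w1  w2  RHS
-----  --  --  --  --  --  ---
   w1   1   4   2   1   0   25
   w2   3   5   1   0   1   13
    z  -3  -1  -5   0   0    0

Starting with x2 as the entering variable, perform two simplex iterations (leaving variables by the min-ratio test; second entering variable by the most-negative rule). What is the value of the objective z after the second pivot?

Ratio test on column x2 — row 1: 25/4 = 25/4; row 2: 13/5 = 13/5. Minimum is 13/5 at row 2 (w2 leaves); pivot element 5.
Pivot on row 2; the z-row RHS becomes 0 − (-1)·(13/5) = 13/5.
Next entering variable (most negative z-row entry -24/5): x3.
Ratio test on column x3 — row 1: (73/5)/(6/5) = 73/6; row 2: (13/5)/(1/5) = 13. Minimum is 73/6 at row 1 (w1 leaves); pivot element 6/5.
After the second pivot the z-row RHS is 13/5 − (-24/5)·(73/6) = 61.

61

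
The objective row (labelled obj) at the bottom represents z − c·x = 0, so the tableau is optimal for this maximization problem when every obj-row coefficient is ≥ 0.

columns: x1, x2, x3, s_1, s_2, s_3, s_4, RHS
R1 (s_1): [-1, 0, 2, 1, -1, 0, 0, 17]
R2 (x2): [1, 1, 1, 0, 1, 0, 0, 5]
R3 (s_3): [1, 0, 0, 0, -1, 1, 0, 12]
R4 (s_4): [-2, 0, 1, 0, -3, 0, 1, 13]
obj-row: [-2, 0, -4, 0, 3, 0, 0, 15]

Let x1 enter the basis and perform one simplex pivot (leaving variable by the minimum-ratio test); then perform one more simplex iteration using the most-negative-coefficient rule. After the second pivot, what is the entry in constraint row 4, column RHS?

8

Ratio test on column x1 — row 1: entry -1 ≤ 0; row 2: 5/1 = 5; row 3: 12/1 = 12; row 4: entry -2 ≤ 0. Minimum is 5 at row 2 (x2 leaves); pivot element 1.
Divide row 2 by 1; eliminate column x1 from the other rows.
Second iteration: most negative obj-row entry is -2 in column x3, so x3 enters.
Ratio test on column x3 — row 1: 22/3 = 22/3; row 2: 5/1 = 5; row 3: entry -1 ≤ 0; row 4: 23/3 = 23/3. Minimum is 5 at row 2 (x1 leaves); pivot element 1.
Divide row 2 by 1; eliminate column x3 from the other rows.
After both pivots, the entry at constraint row 4, column RHS is 8.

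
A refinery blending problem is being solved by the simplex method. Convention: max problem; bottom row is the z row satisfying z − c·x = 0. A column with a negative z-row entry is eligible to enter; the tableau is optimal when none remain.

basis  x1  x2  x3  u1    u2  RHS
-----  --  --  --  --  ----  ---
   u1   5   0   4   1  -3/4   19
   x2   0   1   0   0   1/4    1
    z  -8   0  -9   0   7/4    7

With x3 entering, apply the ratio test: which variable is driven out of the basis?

u1

Column x3 entries and ratios — u1: 19/4 = 19/4; x2: 0 ≤ 0, skip.
Smallest ratio is 19/4 in the row of u1, so u1 leaves.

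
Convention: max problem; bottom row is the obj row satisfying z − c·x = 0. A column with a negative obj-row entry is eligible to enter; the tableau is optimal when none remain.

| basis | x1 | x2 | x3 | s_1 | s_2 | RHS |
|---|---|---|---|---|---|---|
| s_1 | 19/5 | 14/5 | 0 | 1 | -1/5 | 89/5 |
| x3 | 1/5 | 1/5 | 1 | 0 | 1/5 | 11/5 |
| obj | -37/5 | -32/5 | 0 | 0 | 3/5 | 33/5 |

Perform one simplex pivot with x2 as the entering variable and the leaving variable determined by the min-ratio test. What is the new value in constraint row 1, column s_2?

-1/14

Ratio test on column x2 — row 1: (89/5)/(14/5) = 89/14; row 2: (11/5)/(1/5) = 11. Minimum is 89/14 at row 1 (s_1 leaves); pivot element 14/5.
Divide row 1 by 14/5; eliminate column x2 from the other rows.
In the new row 1, the s_2 entry is the old entry divided by the pivot: (-1/5)/(14/5) = -1/14.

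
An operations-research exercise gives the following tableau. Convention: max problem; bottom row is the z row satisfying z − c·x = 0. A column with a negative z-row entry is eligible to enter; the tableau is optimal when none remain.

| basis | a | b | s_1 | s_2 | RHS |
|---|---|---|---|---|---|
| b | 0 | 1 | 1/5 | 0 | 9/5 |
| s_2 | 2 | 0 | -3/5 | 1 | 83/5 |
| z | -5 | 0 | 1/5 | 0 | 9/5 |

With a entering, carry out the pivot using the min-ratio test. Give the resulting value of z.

433/10

Ratio test on column a — row 1: entry 0 ≤ 0; row 2: (83/5)/2 = 83/10. Minimum is 83/10 at row 2 (s_2 leaves); pivot element 2.
Pivot on row 2; the z-row RHS becomes 9/5 − (-5)·(83/10) = 433/10.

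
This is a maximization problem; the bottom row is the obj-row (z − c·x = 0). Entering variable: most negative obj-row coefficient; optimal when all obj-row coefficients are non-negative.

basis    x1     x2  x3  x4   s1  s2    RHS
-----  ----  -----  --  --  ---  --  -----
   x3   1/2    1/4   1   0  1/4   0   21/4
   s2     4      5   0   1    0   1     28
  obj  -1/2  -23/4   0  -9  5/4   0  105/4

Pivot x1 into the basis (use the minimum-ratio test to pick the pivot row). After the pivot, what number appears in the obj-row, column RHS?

119/4

Ratio test on column x1 — row 1: (21/4)/(1/2) = 21/2; row 2: 28/4 = 7. Minimum is 7 at row 2 (s2 leaves); pivot element 4.
Divide row 2 by 4; eliminate column x1 from the other rows.
obj-row update in column RHS: 105/4 − (-1/2)·7 = 119/4.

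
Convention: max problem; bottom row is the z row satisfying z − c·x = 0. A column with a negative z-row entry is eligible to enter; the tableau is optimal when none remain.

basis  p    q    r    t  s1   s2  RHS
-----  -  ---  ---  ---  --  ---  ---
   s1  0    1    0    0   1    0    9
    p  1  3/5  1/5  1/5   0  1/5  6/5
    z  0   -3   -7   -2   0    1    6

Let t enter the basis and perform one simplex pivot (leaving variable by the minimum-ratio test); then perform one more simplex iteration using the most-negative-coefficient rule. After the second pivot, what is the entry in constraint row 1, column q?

1

Ratio test on column t — row 1: entry 0 ≤ 0; row 2: (6/5)/(1/5) = 6. Minimum is 6 at row 2 (p leaves); pivot element 1/5.
Divide row 2 by 1/5; eliminate column t from the other rows.
Second iteration: most negative z-row entry is -5 in column r, so r enters.
Ratio test on column r — row 1: entry 0 ≤ 0; row 2: 6/1 = 6. Minimum is 6 at row 2 (t leaves); pivot element 1.
Divide row 2 by 1; eliminate column r from the other rows.
After both pivots, the entry at constraint row 1, column q is 1.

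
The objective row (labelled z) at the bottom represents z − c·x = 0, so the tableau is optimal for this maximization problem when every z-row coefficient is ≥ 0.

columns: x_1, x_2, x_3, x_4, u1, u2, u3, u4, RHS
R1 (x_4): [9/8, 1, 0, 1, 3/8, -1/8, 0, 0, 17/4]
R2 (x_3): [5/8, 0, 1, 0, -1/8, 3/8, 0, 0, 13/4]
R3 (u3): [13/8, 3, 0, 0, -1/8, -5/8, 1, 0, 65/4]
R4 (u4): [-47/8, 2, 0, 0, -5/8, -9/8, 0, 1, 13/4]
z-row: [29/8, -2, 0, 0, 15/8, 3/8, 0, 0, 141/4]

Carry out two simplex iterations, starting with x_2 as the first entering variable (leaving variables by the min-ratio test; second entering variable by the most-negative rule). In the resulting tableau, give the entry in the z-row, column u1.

106/65

Ratio test on column x_2 — row 1: (17/4)/1 = 17/4; row 2: entry 0 ≤ 0; row 3: (65/4)/3 = 65/12; row 4: (13/4)/2 = 13/8. Minimum is 13/8 at row 4 (u4 leaves); pivot element 2.
Divide row 4 by 2; eliminate column x_2 from the other rows.
Second iteration: most negative z-row entry is -9/4 in column x_1, so x_1 enters.
Ratio test on column x_1 — row 1: (21/8)/(65/16) = 42/65; row 2: (13/4)/(5/8) = 26/5; row 3: (91/8)/(167/16) = 182/167; row 4: entry -47/16 ≤ 0. Minimum is 42/65 at row 1 (x_4 leaves); pivot element 65/16.
Divide row 1 by 65/16; eliminate column x_1 from the other rows.
After both pivots, the entry at the z-row, column u1 is 106/65.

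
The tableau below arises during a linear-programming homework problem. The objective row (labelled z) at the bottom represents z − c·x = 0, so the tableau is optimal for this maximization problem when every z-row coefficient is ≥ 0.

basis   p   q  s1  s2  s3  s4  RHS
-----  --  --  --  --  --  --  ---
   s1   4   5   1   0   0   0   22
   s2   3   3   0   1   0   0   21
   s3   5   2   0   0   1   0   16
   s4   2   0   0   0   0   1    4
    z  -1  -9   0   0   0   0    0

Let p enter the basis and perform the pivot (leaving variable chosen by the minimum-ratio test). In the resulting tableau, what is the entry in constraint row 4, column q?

0

Ratio test on column p — row 1: 22/4 = 11/2; row 2: 21/3 = 7; row 3: 16/5 = 16/5; row 4: 4/2 = 2. Minimum is 2 at row 4 (s4 leaves); pivot element 2.
Divide row 4 by 2; eliminate column p from the other rows.
In the new row 4, the q entry is the old entry divided by the pivot: 0/2 = 0.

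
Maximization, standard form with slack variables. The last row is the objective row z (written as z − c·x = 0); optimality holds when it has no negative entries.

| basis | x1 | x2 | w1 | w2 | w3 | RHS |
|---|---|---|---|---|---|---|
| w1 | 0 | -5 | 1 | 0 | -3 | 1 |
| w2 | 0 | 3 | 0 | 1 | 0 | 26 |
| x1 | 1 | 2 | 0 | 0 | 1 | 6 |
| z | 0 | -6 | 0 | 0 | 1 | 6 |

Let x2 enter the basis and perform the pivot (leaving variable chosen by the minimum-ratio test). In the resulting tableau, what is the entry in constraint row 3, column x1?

Ratio test on column x2 — row 1: entry -5 ≤ 0; row 2: 26/3 = 26/3; row 3: 6/2 = 3. Minimum is 3 at row 3 (x1 leaves); pivot element 2.
Divide row 3 by 2; eliminate column x2 from the other rows.
In the new row 3, the x1 entry is the old entry divided by the pivot: 1/2 = 1/2.

1/2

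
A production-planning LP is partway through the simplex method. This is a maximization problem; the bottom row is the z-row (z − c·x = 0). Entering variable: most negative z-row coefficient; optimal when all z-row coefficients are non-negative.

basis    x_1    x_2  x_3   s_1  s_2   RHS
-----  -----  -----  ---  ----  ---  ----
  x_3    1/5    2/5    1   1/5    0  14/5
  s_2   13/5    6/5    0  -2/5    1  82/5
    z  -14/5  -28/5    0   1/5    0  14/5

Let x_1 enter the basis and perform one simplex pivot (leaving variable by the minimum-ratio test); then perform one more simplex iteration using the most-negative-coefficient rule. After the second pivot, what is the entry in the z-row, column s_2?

0

Ratio test on column x_1 — row 1: (14/5)/(1/5) = 14; row 2: (82/5)/(13/5) = 82/13. Minimum is 82/13 at row 2 (s_2 leaves); pivot element 13/5.
Divide row 2 by 13/5; eliminate column x_1 from the other rows.
Second iteration: most negative z-row entry is -56/13 in column x_2, so x_2 enters.
Ratio test on column x_2 — row 1: (20/13)/(4/13) = 5; row 2: (82/13)/(6/13) = 41/3. Minimum is 5 at row 1 (x_3 leaves); pivot element 4/13.
Divide row 1 by 4/13; eliminate column x_2 from the other rows.
After both pivots, the entry at the z-row, column s_2 is 0.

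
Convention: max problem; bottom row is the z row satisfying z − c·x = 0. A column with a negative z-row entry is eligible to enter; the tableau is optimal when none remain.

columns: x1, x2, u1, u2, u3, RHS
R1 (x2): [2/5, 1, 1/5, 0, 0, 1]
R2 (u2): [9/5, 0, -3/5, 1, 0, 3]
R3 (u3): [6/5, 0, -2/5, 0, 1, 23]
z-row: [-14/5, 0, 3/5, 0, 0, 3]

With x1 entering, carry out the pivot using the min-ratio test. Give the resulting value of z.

23/3

Ratio test on column x1 — row 1: 1/(2/5) = 5/2; row 2: 3/(9/5) = 5/3; row 3: 23/(6/5) = 115/6. Minimum is 5/3 at row 2 (u2 leaves); pivot element 9/5.
Pivot on row 2; the z-row RHS becomes 3 − (-14/5)·(5/3) = 23/3.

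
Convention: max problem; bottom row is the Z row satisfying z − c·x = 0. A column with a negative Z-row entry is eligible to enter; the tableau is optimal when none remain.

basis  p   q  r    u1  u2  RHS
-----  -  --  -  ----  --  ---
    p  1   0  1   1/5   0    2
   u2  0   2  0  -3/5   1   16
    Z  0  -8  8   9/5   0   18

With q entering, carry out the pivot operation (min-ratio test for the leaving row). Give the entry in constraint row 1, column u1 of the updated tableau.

Ratio test on column q — row 1: entry 0 ≤ 0; row 2: 16/2 = 8. Minimum is 8 at row 2 (u2 leaves); pivot element 2.
Divide row 2 by 2; eliminate column q from the other rows.
Row 1 update in column u1: 1/5 − 0·(-3/10) = 1/5.

1/5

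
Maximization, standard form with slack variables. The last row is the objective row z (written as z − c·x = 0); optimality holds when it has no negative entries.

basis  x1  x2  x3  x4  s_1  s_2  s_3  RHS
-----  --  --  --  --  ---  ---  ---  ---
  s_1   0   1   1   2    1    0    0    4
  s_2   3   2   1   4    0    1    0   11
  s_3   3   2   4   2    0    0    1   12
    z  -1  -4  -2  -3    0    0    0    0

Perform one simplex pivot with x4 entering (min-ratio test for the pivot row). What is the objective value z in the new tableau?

Ratio test on column x4 — row 1: 4/2 = 2; row 2: 11/4 = 11/4; row 3: 12/2 = 6. Minimum is 2 at row 1 (s_1 leaves); pivot element 2.
Pivot on row 1; the z-row RHS becomes 0 − (-3)·2 = 6.

6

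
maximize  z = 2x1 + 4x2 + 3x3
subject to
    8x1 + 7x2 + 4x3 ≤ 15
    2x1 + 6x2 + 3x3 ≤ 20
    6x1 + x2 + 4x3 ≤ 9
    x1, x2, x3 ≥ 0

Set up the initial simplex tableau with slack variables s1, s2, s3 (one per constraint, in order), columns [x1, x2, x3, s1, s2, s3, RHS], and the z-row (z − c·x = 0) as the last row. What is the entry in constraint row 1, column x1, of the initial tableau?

8

Constraint 1 has coefficient 8 on x1.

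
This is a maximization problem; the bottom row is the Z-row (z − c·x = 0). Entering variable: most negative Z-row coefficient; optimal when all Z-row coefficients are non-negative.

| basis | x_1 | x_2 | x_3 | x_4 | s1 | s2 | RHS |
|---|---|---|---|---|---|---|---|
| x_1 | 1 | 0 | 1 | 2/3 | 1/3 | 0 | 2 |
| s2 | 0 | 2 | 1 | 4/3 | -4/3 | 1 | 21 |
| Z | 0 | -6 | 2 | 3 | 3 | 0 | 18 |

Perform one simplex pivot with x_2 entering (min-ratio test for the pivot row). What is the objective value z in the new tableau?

81

Ratio test on column x_2 — row 1: entry 0 ≤ 0; row 2: 21/2 = 21/2. Minimum is 21/2 at row 2 (s2 leaves); pivot element 2.
Pivot on row 2; the Z-row RHS becomes 18 − (-6)·(21/2) = 81.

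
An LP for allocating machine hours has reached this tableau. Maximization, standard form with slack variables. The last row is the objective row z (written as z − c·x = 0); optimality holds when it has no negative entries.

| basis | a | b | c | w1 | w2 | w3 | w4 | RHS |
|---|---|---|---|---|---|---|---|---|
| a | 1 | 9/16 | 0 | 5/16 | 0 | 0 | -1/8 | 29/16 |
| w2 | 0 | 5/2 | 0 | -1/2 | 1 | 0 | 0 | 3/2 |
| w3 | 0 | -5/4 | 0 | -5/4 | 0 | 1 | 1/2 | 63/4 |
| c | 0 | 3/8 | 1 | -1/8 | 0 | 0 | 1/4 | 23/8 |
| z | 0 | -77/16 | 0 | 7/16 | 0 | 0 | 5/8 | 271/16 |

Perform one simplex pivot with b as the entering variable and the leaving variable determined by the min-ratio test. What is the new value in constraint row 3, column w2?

1/2

Ratio test on column b — row 1: (29/16)/(9/16) = 29/9; row 2: (3/2)/(5/2) = 3/5; row 3: entry -5/4 ≤ 0; row 4: (23/8)/(3/8) = 23/3. Minimum is 3/5 at row 2 (w2 leaves); pivot element 5/2.
Divide row 2 by 5/2; eliminate column b from the other rows.
Row 3 update in column w2: 0 − (-5/4)·(2/5) = 1/2.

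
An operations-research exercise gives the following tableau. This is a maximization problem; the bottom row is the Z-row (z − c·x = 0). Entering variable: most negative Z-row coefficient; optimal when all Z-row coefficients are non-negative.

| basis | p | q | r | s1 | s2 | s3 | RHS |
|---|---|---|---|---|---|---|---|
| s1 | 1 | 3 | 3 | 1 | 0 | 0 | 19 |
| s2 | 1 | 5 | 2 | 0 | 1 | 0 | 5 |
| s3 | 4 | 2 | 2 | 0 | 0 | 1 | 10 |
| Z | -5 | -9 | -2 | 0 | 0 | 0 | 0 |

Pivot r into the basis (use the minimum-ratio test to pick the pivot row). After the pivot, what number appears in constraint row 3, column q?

Ratio test on column r — row 1: 19/3 = 19/3; row 2: 5/2 = 5/2; row 3: 10/2 = 5. Minimum is 5/2 at row 2 (s2 leaves); pivot element 2.
Divide row 2 by 2; eliminate column r from the other rows.
Row 3 update in column q: 2 − 2·(5/2) = -3.

-3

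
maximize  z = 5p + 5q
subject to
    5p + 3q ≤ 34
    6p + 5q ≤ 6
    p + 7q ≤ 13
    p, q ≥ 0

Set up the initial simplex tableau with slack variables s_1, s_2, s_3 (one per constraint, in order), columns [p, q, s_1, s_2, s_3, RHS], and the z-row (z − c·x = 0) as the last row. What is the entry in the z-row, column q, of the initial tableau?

The z-row carries the negated objective coefficients: the q entry is -5.

-5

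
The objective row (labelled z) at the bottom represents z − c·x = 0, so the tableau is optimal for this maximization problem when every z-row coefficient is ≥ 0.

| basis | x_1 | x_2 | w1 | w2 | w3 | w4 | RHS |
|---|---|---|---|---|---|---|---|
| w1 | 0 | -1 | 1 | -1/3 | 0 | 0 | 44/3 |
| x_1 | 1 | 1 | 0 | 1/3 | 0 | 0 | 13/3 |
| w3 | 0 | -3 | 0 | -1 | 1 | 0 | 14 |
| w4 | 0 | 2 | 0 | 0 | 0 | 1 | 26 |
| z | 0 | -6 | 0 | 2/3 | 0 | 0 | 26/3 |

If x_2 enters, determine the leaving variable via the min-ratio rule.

Column x_2 entries and ratios — w1: -1 ≤ 0, skip; x_1: (13/3)/1 = 13/3; w3: -3 ≤ 0, skip; w4: 26/2 = 13.
Smallest ratio is 13/3 in the row of x_1, so x_1 leaves.

x_1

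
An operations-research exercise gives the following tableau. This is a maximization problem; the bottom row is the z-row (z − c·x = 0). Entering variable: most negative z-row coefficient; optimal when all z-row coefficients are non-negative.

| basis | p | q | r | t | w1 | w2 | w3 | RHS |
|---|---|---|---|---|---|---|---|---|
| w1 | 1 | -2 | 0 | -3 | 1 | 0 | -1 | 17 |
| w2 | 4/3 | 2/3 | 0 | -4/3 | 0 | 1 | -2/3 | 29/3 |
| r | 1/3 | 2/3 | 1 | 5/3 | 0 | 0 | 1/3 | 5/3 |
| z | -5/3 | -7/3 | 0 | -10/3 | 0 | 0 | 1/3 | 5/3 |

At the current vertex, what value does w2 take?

w2 is basic (row 2); its value is the RHS of that row, 29/3.

29/3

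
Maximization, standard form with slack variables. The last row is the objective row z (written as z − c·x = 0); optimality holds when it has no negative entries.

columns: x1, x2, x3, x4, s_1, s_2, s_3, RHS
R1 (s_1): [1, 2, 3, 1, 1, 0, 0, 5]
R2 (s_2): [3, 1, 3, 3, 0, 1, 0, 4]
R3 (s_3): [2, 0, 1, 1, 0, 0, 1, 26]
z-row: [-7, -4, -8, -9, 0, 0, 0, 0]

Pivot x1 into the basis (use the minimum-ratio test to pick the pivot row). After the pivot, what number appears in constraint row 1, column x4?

0

Ratio test on column x1 — row 1: 5/1 = 5; row 2: 4/3 = 4/3; row 3: 26/2 = 13. Minimum is 4/3 at row 2 (s_2 leaves); pivot element 3.
Divide row 2 by 3; eliminate column x1 from the other rows.
Row 1 update in column x4: 1 − 1·1 = 0.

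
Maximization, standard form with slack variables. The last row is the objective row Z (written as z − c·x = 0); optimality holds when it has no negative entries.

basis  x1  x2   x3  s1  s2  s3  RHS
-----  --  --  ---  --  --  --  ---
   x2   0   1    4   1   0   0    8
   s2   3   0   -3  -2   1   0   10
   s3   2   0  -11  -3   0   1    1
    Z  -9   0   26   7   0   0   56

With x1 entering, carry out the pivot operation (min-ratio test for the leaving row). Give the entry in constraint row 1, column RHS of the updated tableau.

Ratio test on column x1 — row 1: entry 0 ≤ 0; row 2: 10/3 = 10/3; row 3: 1/2 = 1/2. Minimum is 1/2 at row 3 (s3 leaves); pivot element 2.
Divide row 3 by 2; eliminate column x1 from the other rows.
Row 1 update in column RHS: 8 − 0·(1/2) = 8.

8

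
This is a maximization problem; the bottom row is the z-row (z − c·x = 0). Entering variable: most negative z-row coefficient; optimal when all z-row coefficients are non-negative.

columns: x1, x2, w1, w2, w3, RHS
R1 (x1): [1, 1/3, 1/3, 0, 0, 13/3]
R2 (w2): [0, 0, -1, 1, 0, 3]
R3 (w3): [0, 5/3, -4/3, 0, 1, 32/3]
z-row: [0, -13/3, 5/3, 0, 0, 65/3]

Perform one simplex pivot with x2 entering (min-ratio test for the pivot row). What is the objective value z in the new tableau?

Ratio test on column x2 — row 1: (13/3)/(1/3) = 13; row 2: entry 0 ≤ 0; row 3: (32/3)/(5/3) = 32/5. Minimum is 32/5 at row 3 (w3 leaves); pivot element 5/3.
Pivot on row 3; the z-row RHS becomes 65/3 − (-13/3)·(32/5) = 247/5.

247/5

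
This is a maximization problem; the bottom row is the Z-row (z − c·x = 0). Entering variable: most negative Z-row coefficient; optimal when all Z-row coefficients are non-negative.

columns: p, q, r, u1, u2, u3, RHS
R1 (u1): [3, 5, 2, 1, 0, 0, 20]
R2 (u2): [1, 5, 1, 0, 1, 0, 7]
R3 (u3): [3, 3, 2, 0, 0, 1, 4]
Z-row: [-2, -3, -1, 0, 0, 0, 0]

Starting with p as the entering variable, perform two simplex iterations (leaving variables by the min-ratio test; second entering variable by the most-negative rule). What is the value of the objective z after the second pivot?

Ratio test on column p — row 1: 20/3 = 20/3; row 2: 7/1 = 7; row 3: 4/3 = 4/3. Minimum is 4/3 at row 3 (u3 leaves); pivot element 3.
Pivot on row 3; the Z-row RHS becomes 0 − (-2)·(4/3) = 8/3.
Next entering variable (most negative Z-row entry -1): q.
Ratio test on column q — row 1: 16/2 = 8; row 2: (17/3)/4 = 17/12; row 3: (4/3)/1 = 4/3. Minimum is 4/3 at row 3 (p leaves); pivot element 1.
After the second pivot the Z-row RHS is 8/3 − (-1)·(4/3) = 4.

4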